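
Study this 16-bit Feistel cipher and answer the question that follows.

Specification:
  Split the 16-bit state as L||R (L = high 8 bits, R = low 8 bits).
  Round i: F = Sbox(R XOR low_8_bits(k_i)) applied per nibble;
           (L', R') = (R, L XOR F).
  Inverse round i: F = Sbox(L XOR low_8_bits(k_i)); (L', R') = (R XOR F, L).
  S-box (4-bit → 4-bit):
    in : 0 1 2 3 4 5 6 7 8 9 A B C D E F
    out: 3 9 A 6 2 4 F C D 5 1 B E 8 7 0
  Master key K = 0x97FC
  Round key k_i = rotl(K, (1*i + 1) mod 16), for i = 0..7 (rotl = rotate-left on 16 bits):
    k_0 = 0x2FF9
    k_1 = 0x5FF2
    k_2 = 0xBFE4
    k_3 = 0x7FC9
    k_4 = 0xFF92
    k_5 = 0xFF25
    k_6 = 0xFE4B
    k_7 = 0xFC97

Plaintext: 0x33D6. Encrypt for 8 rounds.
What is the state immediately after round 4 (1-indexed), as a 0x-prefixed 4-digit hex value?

s_0 = plaintext = 0x33D6
s_1 = Round(s_0, k_0) = 0xD693
s_2 = Round(s_1, k_1) = 0x932F
s_3 = Round(s_2, k_2) = 0x2F78
s_4 = Round(s_3, k_3) = 0x7896
s_5 = Round(s_4, k_4) = 0x964A
s_6 = Round(s_5, k_5) = 0x4A66
s_7 = Round(s_6, k_6) = 0x66E2
s_8 = Round(s_7, k_7) = 0xE2A2

0x7896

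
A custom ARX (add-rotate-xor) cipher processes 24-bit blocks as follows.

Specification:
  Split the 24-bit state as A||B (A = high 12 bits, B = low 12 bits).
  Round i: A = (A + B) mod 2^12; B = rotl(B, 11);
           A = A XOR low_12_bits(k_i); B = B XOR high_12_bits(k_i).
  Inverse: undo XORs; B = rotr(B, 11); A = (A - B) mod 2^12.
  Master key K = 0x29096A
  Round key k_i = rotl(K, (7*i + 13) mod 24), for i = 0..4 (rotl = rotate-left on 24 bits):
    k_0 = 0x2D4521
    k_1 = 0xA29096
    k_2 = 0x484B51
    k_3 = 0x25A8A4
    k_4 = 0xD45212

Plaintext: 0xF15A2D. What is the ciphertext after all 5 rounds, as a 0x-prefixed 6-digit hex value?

s_0 = plaintext = 0xF15A2D
s_1 = Round(s_0, k_0) = 0xC63FC2
s_2 = Round(s_1, k_1) = 0xCB3DC8
s_3 = Round(s_2, k_2) = 0x12A260
s_4 = Round(s_3, k_3) = 0xB2E36A
s_5 = Round(s_4, k_4) = 0xC8ACF0

0xC8ACF0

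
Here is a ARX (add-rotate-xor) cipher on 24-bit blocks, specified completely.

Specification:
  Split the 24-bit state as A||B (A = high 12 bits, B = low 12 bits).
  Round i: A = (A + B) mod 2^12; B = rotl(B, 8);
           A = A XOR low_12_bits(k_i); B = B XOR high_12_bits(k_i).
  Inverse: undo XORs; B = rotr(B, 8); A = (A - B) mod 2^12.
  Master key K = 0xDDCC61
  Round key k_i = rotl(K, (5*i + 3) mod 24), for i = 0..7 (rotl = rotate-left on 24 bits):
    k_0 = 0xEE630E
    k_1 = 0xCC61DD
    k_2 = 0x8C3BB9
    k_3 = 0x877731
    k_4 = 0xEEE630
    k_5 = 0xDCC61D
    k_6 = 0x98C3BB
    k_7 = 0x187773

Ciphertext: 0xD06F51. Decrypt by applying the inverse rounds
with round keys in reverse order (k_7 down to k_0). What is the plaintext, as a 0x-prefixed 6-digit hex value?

0x6EFA1F

s_0 = ciphertext = 0xD06F51
s_1 = InvRound(s_0, k_7) = 0xD07D6E
s_2 = InvRound(s_1, k_6) = 0x098E24
s_3 = InvRound(s_2, k_5) = 0x802E83
s_4 = InvRound(s_3, k_4) = 0x7626D0
s_5 = InvRound(s_4, k_3) = 0x5D5A7E
s_6 = InvRound(s_5, k_2) = 0x29ABD2
s_7 = InvRound(s_6, k_1) = 0x200147
s_8 = InvRound(s_7, k_0) = 0x6EFA1F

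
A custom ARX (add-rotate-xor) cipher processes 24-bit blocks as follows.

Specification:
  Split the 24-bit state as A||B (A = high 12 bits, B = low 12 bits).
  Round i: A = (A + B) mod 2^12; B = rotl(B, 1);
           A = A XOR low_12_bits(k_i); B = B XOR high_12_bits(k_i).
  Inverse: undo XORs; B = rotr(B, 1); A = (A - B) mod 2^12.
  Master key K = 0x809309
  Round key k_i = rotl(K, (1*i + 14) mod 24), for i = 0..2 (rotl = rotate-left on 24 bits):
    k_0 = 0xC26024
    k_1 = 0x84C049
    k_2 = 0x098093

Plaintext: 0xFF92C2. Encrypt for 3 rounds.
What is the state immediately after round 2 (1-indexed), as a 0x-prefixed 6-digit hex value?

s_0 = plaintext = 0xFF92C2
s_1 = Round(s_0, k_0) = 0x29F9A2
s_2 = Round(s_1, k_1) = 0xC08B09
s_3 = Round(s_2, k_2) = 0x78268B

0xC08B09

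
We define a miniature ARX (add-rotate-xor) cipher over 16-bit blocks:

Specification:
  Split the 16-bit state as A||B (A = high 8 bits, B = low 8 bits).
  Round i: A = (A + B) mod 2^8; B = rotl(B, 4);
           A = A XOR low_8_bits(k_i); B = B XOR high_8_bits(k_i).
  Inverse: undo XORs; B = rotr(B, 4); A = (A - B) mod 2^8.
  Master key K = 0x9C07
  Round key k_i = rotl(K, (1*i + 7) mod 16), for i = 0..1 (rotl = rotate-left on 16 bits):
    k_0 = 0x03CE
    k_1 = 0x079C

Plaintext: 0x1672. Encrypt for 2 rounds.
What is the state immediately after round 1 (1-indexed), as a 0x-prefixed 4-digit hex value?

s_0 = plaintext = 0x1672
s_1 = Round(s_0, k_0) = 0x4624
s_2 = Round(s_1, k_1) = 0xF645

0x4624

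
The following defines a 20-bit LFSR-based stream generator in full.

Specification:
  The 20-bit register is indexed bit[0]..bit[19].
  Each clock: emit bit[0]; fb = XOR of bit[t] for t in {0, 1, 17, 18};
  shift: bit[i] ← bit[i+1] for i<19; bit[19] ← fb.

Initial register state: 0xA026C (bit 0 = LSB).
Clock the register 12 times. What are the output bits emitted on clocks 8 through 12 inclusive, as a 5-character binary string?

00100

reg_0 = 0xA026C
clock 1: out=0, reg = 0xD0136
clock 2: out=0, reg = 0x6809B
clock 3: out=1, reg = 0x3404D
clock 4: out=1, reg = 0x1A026
clock 5: out=0, reg = 0x8D013
clock 6: out=1, reg = 0x46809
clock 7: out=1, reg = 0x23404
clock 8: out=0, reg = 0x91A02
clock 9: out=0, reg = 0xC8D01
clock 10: out=1, reg = 0x64680
clock 11: out=0, reg = 0x32340
clock 12: out=0, reg = 0x991A0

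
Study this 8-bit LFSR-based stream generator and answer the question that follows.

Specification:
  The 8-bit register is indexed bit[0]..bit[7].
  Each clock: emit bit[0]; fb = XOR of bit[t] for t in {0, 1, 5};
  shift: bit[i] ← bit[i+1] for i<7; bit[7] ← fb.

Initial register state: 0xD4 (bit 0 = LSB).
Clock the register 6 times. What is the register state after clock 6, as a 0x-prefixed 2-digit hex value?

reg_0 = 0xD4
clock 1: out=0, reg = 0x6A
clock 2: out=0, reg = 0x35
clock 3: out=1, reg = 0x1A
clock 4: out=0, reg = 0x8D
clock 5: out=1, reg = 0xC6
clock 6: out=0, reg = 0xE3

0xE3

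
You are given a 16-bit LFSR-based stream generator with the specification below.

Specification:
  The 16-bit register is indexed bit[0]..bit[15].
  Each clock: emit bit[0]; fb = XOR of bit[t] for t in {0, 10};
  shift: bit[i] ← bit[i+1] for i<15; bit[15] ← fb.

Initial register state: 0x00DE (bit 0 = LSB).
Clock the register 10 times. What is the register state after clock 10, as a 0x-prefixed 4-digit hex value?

reg_0 = 0x00DE
clock 1: out=0, reg = 0x006F
clock 2: out=1, reg = 0x8037
clock 3: out=1, reg = 0xC01B
clock 4: out=1, reg = 0xE00D
clock 5: out=1, reg = 0xF006
clock 6: out=0, reg = 0x7803
clock 7: out=1, reg = 0xBC01
clock 8: out=1, reg = 0x5E00
clock 9: out=0, reg = 0xAF00
clock 10: out=0, reg = 0xD780

0xD780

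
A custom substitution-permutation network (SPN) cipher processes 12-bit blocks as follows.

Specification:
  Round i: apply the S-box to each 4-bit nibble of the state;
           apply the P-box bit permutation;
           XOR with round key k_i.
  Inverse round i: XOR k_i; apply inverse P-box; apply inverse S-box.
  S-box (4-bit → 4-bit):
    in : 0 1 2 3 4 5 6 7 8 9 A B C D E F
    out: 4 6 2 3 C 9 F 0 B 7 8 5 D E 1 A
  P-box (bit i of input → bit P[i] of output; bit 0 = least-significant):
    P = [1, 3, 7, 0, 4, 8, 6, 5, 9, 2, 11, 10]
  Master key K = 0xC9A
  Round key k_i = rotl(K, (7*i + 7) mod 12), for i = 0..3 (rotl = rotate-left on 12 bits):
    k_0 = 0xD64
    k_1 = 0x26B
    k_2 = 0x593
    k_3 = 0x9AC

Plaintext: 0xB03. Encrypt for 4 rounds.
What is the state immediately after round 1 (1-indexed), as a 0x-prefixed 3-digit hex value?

s_0 = plaintext = 0xB03
s_1 = Round(s_0, k_0) = 0x72E
s_2 = Round(s_1, k_1) = 0x369
s_3 = Round(s_2, k_2) = 0x66D
s_4 = Round(s_3, k_3) = 0x651

0x72E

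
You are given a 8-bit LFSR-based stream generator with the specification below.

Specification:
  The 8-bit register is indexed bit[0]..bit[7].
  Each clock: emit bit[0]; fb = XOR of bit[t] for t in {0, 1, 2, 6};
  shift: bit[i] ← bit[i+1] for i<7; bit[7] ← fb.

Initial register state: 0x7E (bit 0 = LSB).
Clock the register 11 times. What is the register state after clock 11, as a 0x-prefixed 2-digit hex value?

reg_0 = 0x7E
clock 1: out=0, reg = 0xBF
clock 2: out=1, reg = 0xDF
clock 3: out=1, reg = 0x6F
clock 4: out=1, reg = 0x37
clock 5: out=1, reg = 0x9B
clock 6: out=1, reg = 0x4D
clock 7: out=1, reg = 0xA6
clock 8: out=0, reg = 0x53
clock 9: out=1, reg = 0xA9
clock 10: out=1, reg = 0xD4
clock 11: out=0, reg = 0x6A

0x6A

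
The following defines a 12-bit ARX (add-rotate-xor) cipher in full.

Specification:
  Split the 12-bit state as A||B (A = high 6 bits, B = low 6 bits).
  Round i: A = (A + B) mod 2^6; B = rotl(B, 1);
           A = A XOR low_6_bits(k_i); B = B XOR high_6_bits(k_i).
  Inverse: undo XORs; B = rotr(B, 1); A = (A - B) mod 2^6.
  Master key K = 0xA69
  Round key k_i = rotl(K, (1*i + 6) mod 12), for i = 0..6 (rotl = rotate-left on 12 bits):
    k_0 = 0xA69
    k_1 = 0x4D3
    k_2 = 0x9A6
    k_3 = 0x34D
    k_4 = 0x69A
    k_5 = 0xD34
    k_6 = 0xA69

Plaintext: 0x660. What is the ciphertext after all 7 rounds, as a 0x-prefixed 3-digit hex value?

s_0 = plaintext = 0x660
s_1 = Round(s_0, k_0) = 0x428
s_2 = Round(s_1, k_1) = 0xAC2
s_3 = Round(s_2, k_2) = 0x2E2
s_4 = Round(s_3, k_3) = 0x808
s_5 = Round(s_4, k_4) = 0xC8A
s_6 = Round(s_5, k_5) = 0x220
s_7 = Round(s_6, k_6) = 0x068

0x068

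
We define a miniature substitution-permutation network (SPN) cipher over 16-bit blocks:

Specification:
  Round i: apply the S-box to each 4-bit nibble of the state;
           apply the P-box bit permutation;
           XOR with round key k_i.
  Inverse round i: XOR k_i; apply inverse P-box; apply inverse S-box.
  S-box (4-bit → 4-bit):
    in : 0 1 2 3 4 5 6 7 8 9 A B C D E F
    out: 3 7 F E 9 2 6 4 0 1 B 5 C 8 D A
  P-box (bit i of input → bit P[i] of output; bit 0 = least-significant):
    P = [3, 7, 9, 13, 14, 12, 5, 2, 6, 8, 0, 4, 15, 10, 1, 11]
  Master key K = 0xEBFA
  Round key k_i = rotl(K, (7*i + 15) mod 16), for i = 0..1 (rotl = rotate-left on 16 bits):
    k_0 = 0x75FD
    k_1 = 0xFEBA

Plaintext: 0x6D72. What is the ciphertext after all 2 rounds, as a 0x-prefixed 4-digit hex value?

s_0 = plaintext = 0x6D72
s_1 = Round(s_0, k_0) = 0x5347
s_2 = Round(s_1, k_1) = 0xB9AF

0xB9AF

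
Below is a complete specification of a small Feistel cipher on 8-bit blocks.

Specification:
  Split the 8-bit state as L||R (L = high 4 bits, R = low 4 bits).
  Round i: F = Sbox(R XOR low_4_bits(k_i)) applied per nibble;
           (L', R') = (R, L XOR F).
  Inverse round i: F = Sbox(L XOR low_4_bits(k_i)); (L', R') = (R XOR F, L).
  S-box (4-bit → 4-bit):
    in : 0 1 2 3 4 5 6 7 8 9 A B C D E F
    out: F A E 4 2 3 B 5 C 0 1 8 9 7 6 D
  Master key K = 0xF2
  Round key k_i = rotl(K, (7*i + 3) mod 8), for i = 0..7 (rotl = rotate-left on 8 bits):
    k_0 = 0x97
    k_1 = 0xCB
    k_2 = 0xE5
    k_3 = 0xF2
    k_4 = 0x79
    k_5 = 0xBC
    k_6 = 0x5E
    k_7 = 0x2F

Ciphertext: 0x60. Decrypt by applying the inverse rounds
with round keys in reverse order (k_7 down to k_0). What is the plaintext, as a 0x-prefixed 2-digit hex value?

0x87

s_0 = ciphertext = 0x60
s_1 = InvRound(s_0, k_7) = 0x06
s_2 = InvRound(s_1, k_6) = 0x00
s_3 = InvRound(s_2, k_5) = 0x90
s_4 = InvRound(s_3, k_4) = 0xF9
s_5 = InvRound(s_4, k_3) = 0xEF
s_6 = InvRound(s_5, k_2) = 0x7E
s_7 = InvRound(s_6, k_1) = 0x77
s_8 = InvRound(s_7, k_0) = 0x87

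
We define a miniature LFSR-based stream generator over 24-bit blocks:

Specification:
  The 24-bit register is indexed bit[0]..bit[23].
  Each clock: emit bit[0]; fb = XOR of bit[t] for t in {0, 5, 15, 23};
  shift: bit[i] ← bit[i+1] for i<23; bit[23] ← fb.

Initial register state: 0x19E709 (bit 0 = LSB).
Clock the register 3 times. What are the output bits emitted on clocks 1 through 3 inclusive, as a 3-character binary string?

reg_0 = 0x19E709
clock 1: out=1, reg = 0x0CF384
clock 2: out=0, reg = 0x8679C2
clock 3: out=0, reg = 0xC33CE1

100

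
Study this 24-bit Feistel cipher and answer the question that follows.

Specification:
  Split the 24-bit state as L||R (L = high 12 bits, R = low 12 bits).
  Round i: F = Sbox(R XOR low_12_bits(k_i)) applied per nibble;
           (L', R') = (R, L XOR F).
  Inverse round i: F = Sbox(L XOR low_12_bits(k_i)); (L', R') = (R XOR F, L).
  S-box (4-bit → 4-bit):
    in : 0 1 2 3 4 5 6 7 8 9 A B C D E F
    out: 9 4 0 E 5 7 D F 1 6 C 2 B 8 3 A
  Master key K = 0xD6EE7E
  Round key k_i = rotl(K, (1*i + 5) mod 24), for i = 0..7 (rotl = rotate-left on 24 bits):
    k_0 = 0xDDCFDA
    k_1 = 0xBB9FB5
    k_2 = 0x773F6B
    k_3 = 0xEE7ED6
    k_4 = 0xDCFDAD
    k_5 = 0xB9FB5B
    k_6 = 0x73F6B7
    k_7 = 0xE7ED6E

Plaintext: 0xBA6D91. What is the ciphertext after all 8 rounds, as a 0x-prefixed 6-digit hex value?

s_0 = plaintext = 0xBA6D91
s_1 = Round(s_0, k_0) = 0xD91BF4
s_2 = Round(s_1, k_1) = 0xBF48C5
s_3 = Round(s_2, k_2) = 0x8C5437
s_4 = Round(s_3, k_3) = 0x4374F1
s_5 = Round(s_4, k_4) = 0x4F124C
s_6 = Round(s_5, k_5) = 0x24C2BE
s_7 = Round(s_6, k_6) = 0x2BE7DA
s_8 = Round(s_7, k_7) = 0x7DAE9B

0x7DAE9B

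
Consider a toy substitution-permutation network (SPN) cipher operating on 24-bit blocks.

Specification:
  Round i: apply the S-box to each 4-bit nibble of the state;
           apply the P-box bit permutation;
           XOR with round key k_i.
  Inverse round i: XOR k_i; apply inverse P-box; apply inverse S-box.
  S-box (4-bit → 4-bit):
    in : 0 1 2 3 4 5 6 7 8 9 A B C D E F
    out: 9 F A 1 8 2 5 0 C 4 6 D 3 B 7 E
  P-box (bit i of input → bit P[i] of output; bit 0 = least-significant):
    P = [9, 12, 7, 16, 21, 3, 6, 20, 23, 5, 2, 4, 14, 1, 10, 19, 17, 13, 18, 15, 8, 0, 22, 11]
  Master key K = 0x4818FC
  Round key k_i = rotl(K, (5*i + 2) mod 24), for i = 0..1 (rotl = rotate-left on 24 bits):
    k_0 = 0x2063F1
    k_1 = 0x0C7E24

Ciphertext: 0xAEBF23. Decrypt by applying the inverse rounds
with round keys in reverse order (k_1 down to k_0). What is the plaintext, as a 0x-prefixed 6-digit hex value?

s_0 = ciphertext = 0xAEBF23
s_1 = InvRound(s_0, k_1) = 0xC0C637
s_2 = InvRound(s_1, k_0) = 0x62A669

0x62A669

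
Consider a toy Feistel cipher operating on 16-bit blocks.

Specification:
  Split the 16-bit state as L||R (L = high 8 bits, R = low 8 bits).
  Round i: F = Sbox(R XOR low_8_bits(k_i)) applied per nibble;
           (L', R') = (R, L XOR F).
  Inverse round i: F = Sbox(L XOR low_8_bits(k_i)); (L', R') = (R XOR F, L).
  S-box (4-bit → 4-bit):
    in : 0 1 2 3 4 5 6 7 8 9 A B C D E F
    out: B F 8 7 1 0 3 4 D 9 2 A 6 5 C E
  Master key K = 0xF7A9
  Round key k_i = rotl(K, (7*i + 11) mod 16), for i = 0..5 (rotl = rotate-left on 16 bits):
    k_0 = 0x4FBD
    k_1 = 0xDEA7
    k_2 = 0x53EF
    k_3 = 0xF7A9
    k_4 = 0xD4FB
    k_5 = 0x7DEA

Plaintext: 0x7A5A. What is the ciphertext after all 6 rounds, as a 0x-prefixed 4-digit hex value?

0x6CCF

s_0 = plaintext = 0x7A5A
s_1 = Round(s_0, k_0) = 0x5ABE
s_2 = Round(s_1, k_1) = 0xBEA3
s_3 = Round(s_2, k_2) = 0xA3A8
s_4 = Round(s_3, k_3) = 0xA81C
s_5 = Round(s_4, k_4) = 0x1C6C
s_6 = Round(s_5, k_5) = 0x6CCF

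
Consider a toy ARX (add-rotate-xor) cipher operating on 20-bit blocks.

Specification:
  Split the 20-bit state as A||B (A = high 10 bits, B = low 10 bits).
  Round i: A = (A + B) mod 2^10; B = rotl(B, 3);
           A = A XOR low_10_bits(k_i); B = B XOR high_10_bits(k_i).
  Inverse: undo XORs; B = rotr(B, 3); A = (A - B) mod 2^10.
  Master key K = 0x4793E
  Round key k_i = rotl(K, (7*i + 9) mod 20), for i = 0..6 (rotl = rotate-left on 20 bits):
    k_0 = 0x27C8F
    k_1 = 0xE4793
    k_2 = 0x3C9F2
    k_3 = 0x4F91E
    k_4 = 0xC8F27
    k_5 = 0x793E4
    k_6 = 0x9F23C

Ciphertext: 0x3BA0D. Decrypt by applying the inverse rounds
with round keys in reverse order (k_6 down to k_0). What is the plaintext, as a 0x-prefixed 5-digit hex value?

0xB44F6

s_0 = ciphertext = 0x3BA0D
s_1 = InvRound(s_0, k_6) = 0x9108E
s_2 = InvRound(s_1, k_5) = 0x1CD2D
s_3 = InvRound(s_2, k_4) = 0x04F41
s_4 = InvRound(s_3, k_3) = 0x4FBCF
s_5 = InvRound(s_4, k_2) = 0x796E7
s_6 = InvRound(s_5, k_1) = 0xD232E
s_7 = InvRound(s_6, k_0) = 0xB44F6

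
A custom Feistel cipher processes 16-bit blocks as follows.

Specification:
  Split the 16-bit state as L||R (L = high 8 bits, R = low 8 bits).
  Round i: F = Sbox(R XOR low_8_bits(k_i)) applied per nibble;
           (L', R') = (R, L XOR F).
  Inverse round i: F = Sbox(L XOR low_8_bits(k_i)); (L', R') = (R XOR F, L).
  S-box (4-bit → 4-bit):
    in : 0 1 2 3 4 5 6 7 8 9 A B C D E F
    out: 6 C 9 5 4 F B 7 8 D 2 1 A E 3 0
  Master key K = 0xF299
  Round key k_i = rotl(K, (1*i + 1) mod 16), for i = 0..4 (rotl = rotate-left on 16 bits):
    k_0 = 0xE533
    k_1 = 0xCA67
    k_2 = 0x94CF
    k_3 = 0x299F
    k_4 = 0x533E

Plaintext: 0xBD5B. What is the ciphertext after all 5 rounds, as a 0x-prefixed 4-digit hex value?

0x8683

s_0 = plaintext = 0xBD5B
s_1 = Round(s_0, k_0) = 0x5B05
s_2 = Round(s_1, k_1) = 0x05E2
s_3 = Round(s_2, k_2) = 0xE29B
s_4 = Round(s_3, k_3) = 0x9B86
s_5 = Round(s_4, k_4) = 0x8683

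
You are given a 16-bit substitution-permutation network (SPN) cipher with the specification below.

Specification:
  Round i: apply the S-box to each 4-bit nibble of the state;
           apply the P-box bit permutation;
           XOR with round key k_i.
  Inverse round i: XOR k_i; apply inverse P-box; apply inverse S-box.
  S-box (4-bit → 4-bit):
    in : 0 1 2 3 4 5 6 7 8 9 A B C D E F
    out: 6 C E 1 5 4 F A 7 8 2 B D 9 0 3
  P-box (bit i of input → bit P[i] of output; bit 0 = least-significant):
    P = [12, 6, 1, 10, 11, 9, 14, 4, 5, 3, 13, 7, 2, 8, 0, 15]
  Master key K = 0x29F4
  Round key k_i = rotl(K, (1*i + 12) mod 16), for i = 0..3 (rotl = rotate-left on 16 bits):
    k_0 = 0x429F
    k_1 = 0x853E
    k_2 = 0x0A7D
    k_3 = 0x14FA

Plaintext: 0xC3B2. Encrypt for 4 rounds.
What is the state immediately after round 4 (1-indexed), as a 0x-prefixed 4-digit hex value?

0xFB43

s_0 = plaintext = 0xC3B2
s_1 = Round(s_0, k_0) = 0xCCE8
s_2 = Round(s_1, k_1) = 0x35D9
s_3 = Round(s_2, k_2) = 0x2669
s_4 = Round(s_3, k_3) = 0xFB43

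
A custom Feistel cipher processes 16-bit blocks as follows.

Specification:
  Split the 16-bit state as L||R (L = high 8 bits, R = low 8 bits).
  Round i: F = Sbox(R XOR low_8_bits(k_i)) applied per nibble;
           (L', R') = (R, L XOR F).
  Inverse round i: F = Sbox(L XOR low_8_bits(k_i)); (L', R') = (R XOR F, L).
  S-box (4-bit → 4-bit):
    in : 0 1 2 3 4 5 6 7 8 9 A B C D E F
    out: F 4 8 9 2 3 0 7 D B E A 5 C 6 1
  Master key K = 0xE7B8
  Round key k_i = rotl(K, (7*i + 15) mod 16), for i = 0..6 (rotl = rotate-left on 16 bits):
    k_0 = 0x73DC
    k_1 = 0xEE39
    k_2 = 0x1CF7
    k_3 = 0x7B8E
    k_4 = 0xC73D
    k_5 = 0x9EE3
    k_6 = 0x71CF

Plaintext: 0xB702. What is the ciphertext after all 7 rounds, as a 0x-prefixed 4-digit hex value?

0x6387

s_0 = plaintext = 0xB702
s_1 = Round(s_0, k_0) = 0x0271
s_2 = Round(s_1, k_1) = 0x712F
s_3 = Round(s_2, k_2) = 0x2FBC
s_4 = Round(s_3, k_3) = 0xBCB7
s_5 = Round(s_4, k_4) = 0xB762
s_6 = Round(s_5, k_5) = 0x6263
s_7 = Round(s_6, k_6) = 0x6387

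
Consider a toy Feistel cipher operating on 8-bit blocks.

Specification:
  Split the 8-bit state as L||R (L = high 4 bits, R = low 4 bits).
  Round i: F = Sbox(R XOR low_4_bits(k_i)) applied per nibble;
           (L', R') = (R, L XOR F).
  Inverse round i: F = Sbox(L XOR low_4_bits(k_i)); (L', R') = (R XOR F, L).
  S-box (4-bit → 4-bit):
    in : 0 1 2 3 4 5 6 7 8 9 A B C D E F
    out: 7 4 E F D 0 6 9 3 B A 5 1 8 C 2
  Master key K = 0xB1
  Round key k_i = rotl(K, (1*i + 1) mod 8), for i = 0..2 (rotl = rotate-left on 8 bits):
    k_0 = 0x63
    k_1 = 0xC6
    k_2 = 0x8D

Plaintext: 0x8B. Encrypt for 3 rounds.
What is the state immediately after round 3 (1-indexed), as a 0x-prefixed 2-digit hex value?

0x37

s_0 = plaintext = 0x8B
s_1 = Round(s_0, k_0) = 0xBB
s_2 = Round(s_1, k_1) = 0xB3
s_3 = Round(s_2, k_2) = 0x37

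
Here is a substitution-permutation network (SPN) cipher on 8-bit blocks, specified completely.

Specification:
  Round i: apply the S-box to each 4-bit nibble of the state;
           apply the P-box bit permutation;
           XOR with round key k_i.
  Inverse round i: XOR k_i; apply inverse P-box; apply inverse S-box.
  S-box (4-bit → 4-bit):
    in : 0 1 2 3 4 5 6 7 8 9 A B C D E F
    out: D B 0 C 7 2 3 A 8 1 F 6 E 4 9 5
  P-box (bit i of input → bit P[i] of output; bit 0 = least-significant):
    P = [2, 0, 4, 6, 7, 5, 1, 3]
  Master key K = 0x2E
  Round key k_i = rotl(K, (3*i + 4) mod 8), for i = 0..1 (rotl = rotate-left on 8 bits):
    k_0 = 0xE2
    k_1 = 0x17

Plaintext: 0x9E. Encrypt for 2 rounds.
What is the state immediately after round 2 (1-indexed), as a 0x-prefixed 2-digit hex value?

0x12

s_0 = plaintext = 0x9E
s_1 = Round(s_0, k_0) = 0x26
s_2 = Round(s_1, k_1) = 0x12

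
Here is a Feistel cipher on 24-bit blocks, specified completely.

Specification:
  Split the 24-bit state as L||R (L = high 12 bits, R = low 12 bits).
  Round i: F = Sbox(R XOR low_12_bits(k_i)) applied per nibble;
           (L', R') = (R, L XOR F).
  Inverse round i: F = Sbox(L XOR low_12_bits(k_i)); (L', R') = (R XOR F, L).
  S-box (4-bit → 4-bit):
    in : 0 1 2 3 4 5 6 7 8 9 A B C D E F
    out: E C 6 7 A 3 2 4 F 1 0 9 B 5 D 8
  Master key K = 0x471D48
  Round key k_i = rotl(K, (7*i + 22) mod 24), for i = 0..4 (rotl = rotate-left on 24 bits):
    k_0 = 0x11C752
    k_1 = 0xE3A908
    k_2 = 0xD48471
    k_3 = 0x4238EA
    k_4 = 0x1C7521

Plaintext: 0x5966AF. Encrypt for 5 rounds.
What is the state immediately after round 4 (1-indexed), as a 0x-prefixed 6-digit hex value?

s_0 = plaintext = 0x5966AF
s_1 = Round(s_0, k_0) = 0x6AF913
s_2 = Round(s_1, k_1) = 0x913866
s_3 = Round(s_2, k_2) = 0x8662D7
s_4 = Round(s_3, k_3) = 0x2D7813
s_5 = Round(s_4, k_4) = 0x8137A1

0x2D7813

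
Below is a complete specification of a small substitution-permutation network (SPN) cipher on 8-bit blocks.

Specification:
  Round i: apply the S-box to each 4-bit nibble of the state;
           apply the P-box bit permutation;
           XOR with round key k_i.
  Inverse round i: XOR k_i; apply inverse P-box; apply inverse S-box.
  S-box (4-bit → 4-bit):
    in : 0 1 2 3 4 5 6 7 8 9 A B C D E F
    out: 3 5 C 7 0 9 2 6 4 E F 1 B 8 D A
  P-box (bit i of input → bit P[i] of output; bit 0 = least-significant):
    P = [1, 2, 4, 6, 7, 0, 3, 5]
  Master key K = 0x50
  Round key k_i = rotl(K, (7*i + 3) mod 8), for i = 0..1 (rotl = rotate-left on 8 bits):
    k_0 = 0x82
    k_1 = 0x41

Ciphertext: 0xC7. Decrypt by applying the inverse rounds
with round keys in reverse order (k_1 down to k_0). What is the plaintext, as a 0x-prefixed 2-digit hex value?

0xD1

s_0 = ciphertext = 0xC7
s_1 = InvRound(s_0, k_1) = 0xB0
s_2 = InvRound(s_1, k_0) = 0xD1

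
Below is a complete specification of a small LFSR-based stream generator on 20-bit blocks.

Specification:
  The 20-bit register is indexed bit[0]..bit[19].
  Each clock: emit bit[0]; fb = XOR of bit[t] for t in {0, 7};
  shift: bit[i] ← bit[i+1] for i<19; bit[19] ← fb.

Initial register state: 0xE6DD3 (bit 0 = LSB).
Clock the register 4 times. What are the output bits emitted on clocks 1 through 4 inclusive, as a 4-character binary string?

1100

reg_0 = 0xE6DD3
clock 1: out=1, reg = 0x736E9
clock 2: out=1, reg = 0x39B74
clock 3: out=0, reg = 0x1CDBA
clock 4: out=0, reg = 0x8E6DD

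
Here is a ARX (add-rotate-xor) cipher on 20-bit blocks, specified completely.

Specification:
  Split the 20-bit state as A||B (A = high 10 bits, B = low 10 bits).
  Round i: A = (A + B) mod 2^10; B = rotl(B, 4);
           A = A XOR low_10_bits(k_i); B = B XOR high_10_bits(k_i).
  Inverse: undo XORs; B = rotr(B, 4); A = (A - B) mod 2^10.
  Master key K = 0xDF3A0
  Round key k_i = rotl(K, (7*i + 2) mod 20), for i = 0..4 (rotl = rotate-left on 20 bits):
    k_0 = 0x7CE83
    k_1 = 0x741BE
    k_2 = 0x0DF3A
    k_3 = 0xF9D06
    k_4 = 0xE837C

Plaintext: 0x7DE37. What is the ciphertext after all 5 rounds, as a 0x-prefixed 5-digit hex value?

s_0 = plaintext = 0x7DE37
s_1 = Round(s_0, k_0) = 0xAB68B
s_2 = Round(s_1, k_1) = 0x2196A
s_3 = Round(s_2, k_2) = 0xB2A92
s_4 = Round(s_3, k_3) = 0x16ACD
s_5 = Round(s_4, k_4) = 0x16F7B

0x16F7B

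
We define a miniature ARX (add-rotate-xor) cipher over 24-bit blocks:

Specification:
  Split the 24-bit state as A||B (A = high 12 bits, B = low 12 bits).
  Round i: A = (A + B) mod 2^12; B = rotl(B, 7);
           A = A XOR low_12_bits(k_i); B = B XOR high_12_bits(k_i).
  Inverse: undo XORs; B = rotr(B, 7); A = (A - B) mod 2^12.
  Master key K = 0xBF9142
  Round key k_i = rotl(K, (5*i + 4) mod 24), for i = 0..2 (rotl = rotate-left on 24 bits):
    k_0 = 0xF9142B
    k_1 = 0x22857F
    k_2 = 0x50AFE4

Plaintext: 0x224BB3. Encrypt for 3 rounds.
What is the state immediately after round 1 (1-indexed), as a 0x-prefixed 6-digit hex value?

0x9FC64C

s_0 = plaintext = 0x224BB3
s_1 = Round(s_0, k_0) = 0x9FC64C
s_2 = Round(s_1, k_1) = 0x53741A
s_3 = Round(s_2, k_2) = 0x6B582A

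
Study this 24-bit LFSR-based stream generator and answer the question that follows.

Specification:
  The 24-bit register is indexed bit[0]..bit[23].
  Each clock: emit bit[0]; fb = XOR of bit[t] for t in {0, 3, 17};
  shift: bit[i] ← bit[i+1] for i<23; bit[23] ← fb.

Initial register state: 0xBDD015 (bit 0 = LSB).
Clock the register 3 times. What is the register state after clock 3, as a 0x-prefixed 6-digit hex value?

0x37BA02

reg_0 = 0xBDD015
clock 1: out=1, reg = 0xDEE80A
clock 2: out=0, reg = 0x6F7405
clock 3: out=1, reg = 0x37BA02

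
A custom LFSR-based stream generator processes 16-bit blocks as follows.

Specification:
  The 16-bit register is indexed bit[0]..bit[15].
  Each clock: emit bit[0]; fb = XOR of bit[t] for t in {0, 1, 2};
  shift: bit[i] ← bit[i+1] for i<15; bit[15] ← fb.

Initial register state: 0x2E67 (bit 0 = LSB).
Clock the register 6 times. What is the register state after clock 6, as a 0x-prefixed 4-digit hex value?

reg_0 = 0x2E67
clock 1: out=1, reg = 0x9733
clock 2: out=1, reg = 0x4B99
clock 3: out=1, reg = 0xA5CC
clock 4: out=0, reg = 0xD2E6
clock 5: out=0, reg = 0x6973
clock 6: out=1, reg = 0x34B9

0x34B9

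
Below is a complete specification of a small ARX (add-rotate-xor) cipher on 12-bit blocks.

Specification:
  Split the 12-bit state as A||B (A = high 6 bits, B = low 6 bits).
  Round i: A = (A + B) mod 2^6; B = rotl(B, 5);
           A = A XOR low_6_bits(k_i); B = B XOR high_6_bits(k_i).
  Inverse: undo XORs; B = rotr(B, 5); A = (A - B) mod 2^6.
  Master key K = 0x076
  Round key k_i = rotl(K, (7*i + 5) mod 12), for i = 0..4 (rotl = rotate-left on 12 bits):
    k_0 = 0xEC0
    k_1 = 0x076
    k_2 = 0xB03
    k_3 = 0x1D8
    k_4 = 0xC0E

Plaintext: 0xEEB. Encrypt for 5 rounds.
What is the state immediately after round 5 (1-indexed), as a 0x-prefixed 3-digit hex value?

s_0 = plaintext = 0xEEB
s_1 = Round(s_0, k_0) = 0x98E
s_2 = Round(s_1, k_1) = 0x086
s_3 = Round(s_2, k_2) = 0x2EF
s_4 = Round(s_3, k_3) = 0x8B0
s_5 = Round(s_4, k_4) = 0x728

0x728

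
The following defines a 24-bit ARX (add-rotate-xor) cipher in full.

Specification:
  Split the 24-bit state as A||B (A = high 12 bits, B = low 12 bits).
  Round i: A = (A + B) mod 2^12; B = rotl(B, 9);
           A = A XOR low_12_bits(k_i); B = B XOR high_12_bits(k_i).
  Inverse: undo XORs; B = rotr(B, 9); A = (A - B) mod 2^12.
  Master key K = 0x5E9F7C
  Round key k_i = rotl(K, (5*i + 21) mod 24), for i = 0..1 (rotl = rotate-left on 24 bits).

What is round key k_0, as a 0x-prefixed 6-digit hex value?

0x8BD3EF

K = 0x5E9F7C
k_0 = rotl(K, (5*0+21) mod 24) = rotl(K, 21) = 0x8BD3EF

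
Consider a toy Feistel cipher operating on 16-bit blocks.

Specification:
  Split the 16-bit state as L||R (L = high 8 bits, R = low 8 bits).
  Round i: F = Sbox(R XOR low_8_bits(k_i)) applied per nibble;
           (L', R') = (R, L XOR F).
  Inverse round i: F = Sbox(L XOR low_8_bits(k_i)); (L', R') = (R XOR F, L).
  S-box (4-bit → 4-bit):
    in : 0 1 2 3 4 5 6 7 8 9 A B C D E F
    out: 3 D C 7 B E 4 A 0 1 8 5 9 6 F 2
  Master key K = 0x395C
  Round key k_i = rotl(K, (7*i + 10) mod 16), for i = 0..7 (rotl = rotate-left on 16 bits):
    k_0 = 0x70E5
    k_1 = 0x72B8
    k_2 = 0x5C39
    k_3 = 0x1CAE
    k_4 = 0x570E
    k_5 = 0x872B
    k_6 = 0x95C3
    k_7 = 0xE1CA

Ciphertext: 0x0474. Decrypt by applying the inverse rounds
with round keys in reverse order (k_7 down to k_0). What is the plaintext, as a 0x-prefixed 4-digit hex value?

0xA577

s_0 = ciphertext = 0x0474
s_1 = InvRound(s_0, k_7) = 0xEB04
s_2 = InvRound(s_1, k_6) = 0xC4EB
s_3 = InvRound(s_2, k_5) = 0x19C4
s_4 = InvRound(s_3, k_4) = 0x1E19
s_5 = InvRound(s_4, k_3) = 0x4A1E
s_6 = InvRound(s_5, k_2) = 0xB94A
s_7 = InvRound(s_6, k_1) = 0x77B9
s_8 = InvRound(s_7, k_0) = 0xA577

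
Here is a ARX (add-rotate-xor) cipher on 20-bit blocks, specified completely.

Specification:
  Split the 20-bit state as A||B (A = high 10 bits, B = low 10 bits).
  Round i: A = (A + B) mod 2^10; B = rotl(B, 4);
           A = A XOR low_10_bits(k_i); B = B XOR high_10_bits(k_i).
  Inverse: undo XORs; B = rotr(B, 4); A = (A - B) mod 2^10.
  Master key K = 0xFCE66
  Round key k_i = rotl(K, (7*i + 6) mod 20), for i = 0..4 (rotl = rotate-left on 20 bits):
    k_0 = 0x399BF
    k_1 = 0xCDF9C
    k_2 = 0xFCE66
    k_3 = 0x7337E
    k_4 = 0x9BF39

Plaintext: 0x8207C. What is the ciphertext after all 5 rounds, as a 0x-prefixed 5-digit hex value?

0xE5479

s_0 = plaintext = 0x8207C
s_1 = Round(s_0, k_0) = 0xCEF27
s_2 = Round(s_1, k_1) = 0x7F94B
s_3 = Round(s_2, k_2) = 0x4BF46
s_4 = Round(s_3, k_3) = 0xC2DA1
s_5 = Round(s_4, k_4) = 0xE5479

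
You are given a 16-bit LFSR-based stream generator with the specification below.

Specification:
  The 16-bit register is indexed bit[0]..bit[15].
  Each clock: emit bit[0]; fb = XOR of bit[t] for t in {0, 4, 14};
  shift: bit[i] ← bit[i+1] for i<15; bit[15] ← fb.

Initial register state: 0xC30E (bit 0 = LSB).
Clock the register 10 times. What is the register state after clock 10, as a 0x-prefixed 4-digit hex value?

reg_0 = 0xC30E
clock 1: out=0, reg = 0xE187
clock 2: out=1, reg = 0x70C3
clock 3: out=1, reg = 0x3861
clock 4: out=1, reg = 0x9C30
clock 5: out=0, reg = 0xCE18
clock 6: out=0, reg = 0x670C
clock 7: out=0, reg = 0xB386
clock 8: out=0, reg = 0x59C3
clock 9: out=1, reg = 0x2CE1
clock 10: out=1, reg = 0x9670

0x9670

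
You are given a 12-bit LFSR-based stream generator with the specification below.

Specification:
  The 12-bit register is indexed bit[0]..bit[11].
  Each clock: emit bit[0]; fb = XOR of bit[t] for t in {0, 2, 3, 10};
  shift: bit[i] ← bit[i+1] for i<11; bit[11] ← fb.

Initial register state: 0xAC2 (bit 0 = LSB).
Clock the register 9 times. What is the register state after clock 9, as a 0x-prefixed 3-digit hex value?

reg_0 = 0xAC2
clock 1: out=0, reg = 0x561
clock 2: out=1, reg = 0x2B0
clock 3: out=0, reg = 0x158
clock 4: out=0, reg = 0x8AC
clock 5: out=0, reg = 0x456
clock 6: out=0, reg = 0x22B
clock 7: out=1, reg = 0x115
clock 8: out=1, reg = 0x08A
clock 9: out=0, reg = 0x845

0x845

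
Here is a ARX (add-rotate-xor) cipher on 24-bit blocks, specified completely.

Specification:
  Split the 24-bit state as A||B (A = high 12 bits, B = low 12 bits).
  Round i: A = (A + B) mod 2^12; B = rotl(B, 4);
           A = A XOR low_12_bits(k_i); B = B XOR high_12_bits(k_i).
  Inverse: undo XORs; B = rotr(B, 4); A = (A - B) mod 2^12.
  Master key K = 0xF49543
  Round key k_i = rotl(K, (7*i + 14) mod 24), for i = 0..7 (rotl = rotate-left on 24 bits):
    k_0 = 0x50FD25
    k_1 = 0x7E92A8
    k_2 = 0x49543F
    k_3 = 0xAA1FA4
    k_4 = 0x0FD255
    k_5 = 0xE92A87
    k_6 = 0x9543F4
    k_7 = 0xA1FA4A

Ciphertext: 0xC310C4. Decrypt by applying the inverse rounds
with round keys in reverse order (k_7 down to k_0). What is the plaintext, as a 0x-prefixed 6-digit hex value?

s_0 = ciphertext = 0xC310C4
s_1 = InvRound(s_0, k_7) = 0xACEBAD
s_2 = InvRound(s_1, k_6) = 0x00B92F
s_3 = InvRound(s_2, k_5) = 0xD11D7B
s_4 = InvRound(s_3, k_4) = 0x86C6D8
s_5 = InvRound(s_4, k_3) = 0xE019C7
s_6 = InvRound(s_5, k_2) = 0x7692D5
s_7 = InvRound(s_6, k_1) = 0x96EC53
s_8 = InvRound(s_7, k_0) = 0x7B6C95

0x7B6C95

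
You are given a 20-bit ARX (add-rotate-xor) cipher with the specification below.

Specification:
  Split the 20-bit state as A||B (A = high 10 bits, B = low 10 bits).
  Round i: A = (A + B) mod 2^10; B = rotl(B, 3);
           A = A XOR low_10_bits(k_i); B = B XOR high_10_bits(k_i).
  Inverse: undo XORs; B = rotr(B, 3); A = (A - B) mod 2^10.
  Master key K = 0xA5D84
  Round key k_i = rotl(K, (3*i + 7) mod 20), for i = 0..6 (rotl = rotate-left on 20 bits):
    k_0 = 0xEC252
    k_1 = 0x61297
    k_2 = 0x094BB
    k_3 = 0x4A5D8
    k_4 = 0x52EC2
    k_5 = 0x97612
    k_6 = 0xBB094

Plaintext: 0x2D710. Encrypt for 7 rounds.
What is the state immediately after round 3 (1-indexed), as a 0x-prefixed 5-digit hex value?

0x8DDB5

s_0 = plaintext = 0x2D710
s_1 = Round(s_0, k_0) = 0x65F36
s_2 = Round(s_1, k_1) = 0x96832
s_3 = Round(s_2, k_2) = 0x8DDB5
s_4 = Round(s_3, k_3) = 0x8D082
s_5 = Round(s_4, k_4) = 0x1D15A
s_6 = Round(s_5, k_5) = 0xF708F
s_7 = Round(s_6, k_6) = 0x3FE95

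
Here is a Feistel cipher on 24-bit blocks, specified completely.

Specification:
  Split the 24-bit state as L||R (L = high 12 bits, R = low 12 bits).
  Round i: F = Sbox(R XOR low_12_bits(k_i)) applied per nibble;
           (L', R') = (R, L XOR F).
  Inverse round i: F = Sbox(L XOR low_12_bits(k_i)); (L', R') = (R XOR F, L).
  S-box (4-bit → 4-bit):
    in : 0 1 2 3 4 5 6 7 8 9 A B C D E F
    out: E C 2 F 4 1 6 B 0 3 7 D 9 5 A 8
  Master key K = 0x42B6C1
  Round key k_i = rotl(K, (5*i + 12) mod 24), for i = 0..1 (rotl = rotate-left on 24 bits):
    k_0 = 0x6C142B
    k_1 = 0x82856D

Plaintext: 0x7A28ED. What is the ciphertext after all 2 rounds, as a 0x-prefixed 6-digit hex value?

0xE345FE

s_0 = plaintext = 0x7A28ED
s_1 = Round(s_0, k_0) = 0x8EDE34
s_2 = Round(s_1, k_1) = 0xE345FE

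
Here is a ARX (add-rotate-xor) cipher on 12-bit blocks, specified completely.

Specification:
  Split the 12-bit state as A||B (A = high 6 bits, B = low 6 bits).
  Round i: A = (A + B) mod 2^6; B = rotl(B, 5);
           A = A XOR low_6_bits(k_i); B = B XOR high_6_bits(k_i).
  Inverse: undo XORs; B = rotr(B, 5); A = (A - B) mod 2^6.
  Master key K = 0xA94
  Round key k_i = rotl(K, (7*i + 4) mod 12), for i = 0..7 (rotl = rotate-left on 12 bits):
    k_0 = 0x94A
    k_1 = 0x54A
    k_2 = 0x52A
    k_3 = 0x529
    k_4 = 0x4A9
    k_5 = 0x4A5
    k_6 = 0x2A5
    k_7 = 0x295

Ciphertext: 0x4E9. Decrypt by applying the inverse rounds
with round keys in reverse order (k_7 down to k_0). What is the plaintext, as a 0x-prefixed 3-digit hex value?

s_0 = ciphertext = 0x4E9
s_1 = InvRound(s_0, k_7) = 0xFC7
s_2 = InvRound(s_1, k_6) = 0x01A
s_3 = InvRound(s_2, k_5) = 0x550
s_4 = InvRound(s_3, k_4) = 0xE04
s_5 = InvRound(s_4, k_3) = 0xC60
s_6 = InvRound(s_5, k_2) = 0xCA9
s_7 = InvRound(s_6, k_1) = 0xFF9
s_8 = InvRound(s_7, k_0) = 0xF78

0xF78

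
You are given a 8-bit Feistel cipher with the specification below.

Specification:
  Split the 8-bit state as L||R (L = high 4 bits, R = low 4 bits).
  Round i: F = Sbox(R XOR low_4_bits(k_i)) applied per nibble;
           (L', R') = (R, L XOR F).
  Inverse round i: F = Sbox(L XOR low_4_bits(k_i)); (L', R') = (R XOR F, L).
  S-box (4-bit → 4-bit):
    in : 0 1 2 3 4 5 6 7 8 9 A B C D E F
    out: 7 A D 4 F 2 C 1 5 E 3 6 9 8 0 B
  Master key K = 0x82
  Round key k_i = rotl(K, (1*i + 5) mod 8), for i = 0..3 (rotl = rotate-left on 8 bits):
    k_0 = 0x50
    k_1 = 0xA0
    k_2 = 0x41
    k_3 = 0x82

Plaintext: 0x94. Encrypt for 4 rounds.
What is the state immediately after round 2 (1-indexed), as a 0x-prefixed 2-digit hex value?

s_0 = plaintext = 0x94
s_1 = Round(s_0, k_0) = 0x46
s_2 = Round(s_1, k_1) = 0x68
s_3 = Round(s_2, k_2) = 0x88
s_4 = Round(s_3, k_3) = 0x8B

0x68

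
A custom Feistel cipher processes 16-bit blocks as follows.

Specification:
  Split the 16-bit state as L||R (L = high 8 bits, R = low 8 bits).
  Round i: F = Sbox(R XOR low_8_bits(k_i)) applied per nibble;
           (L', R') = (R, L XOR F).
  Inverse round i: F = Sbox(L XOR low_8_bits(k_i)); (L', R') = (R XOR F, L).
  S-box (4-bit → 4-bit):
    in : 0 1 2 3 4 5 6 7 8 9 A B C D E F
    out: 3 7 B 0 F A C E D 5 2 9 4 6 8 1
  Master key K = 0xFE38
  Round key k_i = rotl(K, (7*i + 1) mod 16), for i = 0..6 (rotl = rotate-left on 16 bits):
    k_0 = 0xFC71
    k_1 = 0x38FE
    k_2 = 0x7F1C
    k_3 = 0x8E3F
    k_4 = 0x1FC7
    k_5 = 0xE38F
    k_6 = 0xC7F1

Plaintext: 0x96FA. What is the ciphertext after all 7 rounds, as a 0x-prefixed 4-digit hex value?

0x3EF6

s_0 = plaintext = 0x96FA
s_1 = Round(s_0, k_0) = 0xFA4F
s_2 = Round(s_1, k_1) = 0x4F6D
s_3 = Round(s_2, k_2) = 0x6DA8
s_4 = Round(s_3, k_3) = 0xA833
s_5 = Round(s_4, k_4) = 0x33B7
s_6 = Round(s_5, k_5) = 0xB73E
s_7 = Round(s_6, k_6) = 0x3EF6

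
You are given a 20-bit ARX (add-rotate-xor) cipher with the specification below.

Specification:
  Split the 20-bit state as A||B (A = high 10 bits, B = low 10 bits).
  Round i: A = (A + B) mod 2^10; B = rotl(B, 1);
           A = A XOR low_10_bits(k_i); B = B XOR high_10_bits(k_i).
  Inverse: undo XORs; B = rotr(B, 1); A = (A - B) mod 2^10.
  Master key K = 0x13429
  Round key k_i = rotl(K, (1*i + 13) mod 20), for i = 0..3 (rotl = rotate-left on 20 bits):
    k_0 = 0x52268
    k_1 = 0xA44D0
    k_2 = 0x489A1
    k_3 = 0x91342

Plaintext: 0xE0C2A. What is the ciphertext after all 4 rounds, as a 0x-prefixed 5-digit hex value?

s_0 = plaintext = 0xE0C2A
s_1 = Round(s_0, k_0) = 0x7151C
s_2 = Round(s_1, k_1) = 0x8C4A9
s_3 = Round(s_2, k_2) = 0xDEC70
s_4 = Round(s_3, k_3) = 0x2A6A4

0x2A6A4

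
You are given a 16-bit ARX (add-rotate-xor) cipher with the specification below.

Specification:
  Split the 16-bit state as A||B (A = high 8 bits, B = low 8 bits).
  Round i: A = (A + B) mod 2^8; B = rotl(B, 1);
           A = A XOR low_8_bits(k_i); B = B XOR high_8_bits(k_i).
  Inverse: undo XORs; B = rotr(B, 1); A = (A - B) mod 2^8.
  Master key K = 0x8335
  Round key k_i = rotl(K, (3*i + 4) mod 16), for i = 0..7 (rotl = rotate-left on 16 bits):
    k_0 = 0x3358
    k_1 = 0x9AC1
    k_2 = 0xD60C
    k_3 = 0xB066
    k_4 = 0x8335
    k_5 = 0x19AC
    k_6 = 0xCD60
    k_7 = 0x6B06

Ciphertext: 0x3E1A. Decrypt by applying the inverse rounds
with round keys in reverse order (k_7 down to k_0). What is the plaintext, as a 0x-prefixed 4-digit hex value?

s_0 = ciphertext = 0x3E1A
s_1 = InvRound(s_0, k_7) = 0x80B8
s_2 = InvRound(s_1, k_6) = 0x26BA
s_3 = InvRound(s_2, k_5) = 0xB9D1
s_4 = InvRound(s_3, k_4) = 0x6329
s_5 = InvRound(s_4, k_3) = 0x39CC
s_6 = InvRound(s_5, k_2) = 0x280D
s_7 = InvRound(s_6, k_1) = 0x1ECB
s_8 = InvRound(s_7, k_0) = 0xCA7C

0xCA7C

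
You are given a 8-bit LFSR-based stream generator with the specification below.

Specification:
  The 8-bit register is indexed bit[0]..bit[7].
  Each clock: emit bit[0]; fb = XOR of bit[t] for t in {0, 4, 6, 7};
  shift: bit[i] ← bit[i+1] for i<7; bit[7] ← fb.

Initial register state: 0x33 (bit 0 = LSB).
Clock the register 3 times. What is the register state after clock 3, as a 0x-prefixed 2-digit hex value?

0x06

reg_0 = 0x33
clock 1: out=1, reg = 0x19
clock 2: out=1, reg = 0x0C
clock 3: out=0, reg = 0x06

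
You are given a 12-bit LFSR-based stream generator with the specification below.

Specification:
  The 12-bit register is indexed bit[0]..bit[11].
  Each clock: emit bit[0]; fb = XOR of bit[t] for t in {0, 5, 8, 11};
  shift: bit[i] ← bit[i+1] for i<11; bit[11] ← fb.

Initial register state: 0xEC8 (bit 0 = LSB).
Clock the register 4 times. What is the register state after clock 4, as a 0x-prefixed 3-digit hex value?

0xFEC

reg_0 = 0xEC8
clock 1: out=0, reg = 0xF64
clock 2: out=0, reg = 0xFB2
clock 3: out=0, reg = 0xFD9
clock 4: out=1, reg = 0xFEC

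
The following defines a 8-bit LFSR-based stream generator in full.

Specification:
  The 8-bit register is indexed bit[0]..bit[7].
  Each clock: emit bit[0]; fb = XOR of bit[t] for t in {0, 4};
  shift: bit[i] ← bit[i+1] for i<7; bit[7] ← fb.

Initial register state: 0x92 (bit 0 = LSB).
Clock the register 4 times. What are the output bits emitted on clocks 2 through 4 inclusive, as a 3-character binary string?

reg_0 = 0x92
clock 1: out=0, reg = 0xC9
clock 2: out=1, reg = 0xE4
clock 3: out=0, reg = 0x72
clock 4: out=0, reg = 0xB9

100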